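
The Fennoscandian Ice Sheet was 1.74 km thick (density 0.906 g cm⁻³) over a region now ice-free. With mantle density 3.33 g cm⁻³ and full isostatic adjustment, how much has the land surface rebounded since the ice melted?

Removing the load lets mantle flow back in; uplift u satisfies ρ_ice t = ρ_m u.
u = t ρ_ice/ρ_m = 1.74 km × 0.906/3.33 = 0.473 km.

0.473 km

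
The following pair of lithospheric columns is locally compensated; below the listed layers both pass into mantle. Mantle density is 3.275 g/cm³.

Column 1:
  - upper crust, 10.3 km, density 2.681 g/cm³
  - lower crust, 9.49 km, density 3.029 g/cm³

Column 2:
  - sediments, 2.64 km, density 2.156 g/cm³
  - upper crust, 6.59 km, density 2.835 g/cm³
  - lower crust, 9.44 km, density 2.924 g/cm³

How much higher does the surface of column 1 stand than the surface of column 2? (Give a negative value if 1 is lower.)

−0.218 km

For any compensation level in the mantle, the mantle terms cancel and isostasy reduces to e = (Σt_1 − Σt_2) − (Σ(ρt)_1 − Σ(ρt)_2) / ρ_m.
Σt_1 = 19.79 km; Σt_2 = 18.67 km; Σ(ρt)_1 = 56.35951; Σ(ρt)_2 = 51.97705 (in km·g/cm³).
e = (19.79 − 18.67) − (56.35951 − 51.97705) / 3.275 = −0.218 km.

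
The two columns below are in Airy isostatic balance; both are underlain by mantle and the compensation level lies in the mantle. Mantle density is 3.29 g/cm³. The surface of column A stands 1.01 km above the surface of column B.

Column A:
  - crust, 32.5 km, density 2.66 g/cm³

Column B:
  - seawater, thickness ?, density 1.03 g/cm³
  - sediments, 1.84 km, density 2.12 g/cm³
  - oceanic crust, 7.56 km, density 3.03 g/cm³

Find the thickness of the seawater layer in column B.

5.77 km

Take the compensation level at the base of the deeper column (depth z_c below the surface of column A) and equate Σ ρ_i t_i down to z_c; mantle fills any gap and the z_c terms cancel.
Column A: 32.5×2.66 + (z_c − 32.5)×3.29
Column B: 1.01×0 + x×1.03 + 1.84×2.12 + 7.56×3.03 + (z_c − 1.01 − 9.4 − x)×3.29
The z_c×3.29 term appears on both sides and cancels. Collect the known terms of each column as K = Σ(ρt)_known − 3.29 × (depth of known layers): K_A = 86.45 − 3.29×32.5 = −20.475; K_B = 26.8076 − 3.29×(1.01 + 9.4) = −7.4413.
Balance: K_A = K_B − x×(3.29 − 1.03), so x = (K_B − K_A)/(3.29 − 1.03) = 13.0337/2.26 = 5.77 km.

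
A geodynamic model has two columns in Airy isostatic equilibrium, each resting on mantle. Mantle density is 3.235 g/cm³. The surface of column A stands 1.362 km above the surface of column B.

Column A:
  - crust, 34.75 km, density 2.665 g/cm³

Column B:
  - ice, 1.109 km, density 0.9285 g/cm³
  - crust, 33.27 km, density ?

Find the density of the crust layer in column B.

2.85 g/cm³

Take the compensation level at the base of the deeper column (depth z_c below the surface of column A) and equate Σ ρ_i t_i down to z_c; mantle fills any gap and the z_c terms cancel.
Column A: 34.75×2.665 + (z_c − 34.75)×3.235
Column B: 1.362×0 + 1.109×0.9285 + 33.27×ρ + (z_c − 1.362 − 34.379)×3.235
The z_c×3.235 term appears on both sides and cancels. Collect the known terms of each column as K = Σ(ρt)_known − 3.235 × (depth of known layers): K_A = 92.60875 − 3.235×34.75 = −19.8075; K_B = 1.0297065 − 3.235×(1.362 + 34.379) = −114.592429.
Balance: K_A = K_B + 33.27×ρ, so ρ = (K_A − K_B)/33.27 = 94.7849/33.27 = 2.85 g/cm³.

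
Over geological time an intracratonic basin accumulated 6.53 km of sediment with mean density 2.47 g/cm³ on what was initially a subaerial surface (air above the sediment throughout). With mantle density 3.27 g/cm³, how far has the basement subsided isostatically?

Subaerial load: s = t ρ_sed / ρ_m = 6.53 km × 2.47/3.27 = 4.93 km.

4.93 km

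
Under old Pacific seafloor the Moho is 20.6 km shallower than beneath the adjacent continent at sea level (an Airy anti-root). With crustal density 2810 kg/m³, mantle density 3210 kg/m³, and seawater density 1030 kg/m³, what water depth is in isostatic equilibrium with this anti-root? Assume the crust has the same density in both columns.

4.63 km

Replacing a thickness d of crust by seawater at the top must be balanced by replacing crust with mantle at the base: d (ρ_c − ρ_w) = a (ρ_m − ρ_c).
d = a (ρ_m − ρ_c)/(ρ_c − ρ_w) = 20.6 km × 400/1780 = 4.63 km.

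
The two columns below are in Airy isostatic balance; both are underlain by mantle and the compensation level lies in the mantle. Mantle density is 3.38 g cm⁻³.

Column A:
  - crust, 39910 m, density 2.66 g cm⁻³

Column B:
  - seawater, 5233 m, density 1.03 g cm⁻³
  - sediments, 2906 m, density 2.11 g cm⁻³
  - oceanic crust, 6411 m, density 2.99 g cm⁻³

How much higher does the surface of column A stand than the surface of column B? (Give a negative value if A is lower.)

3030 m

For any compensation level in the mantle, the mantle terms cancel and isostasy reduces to e = (Σt_A − Σt_B) − (Σ(ρt)_A − Σ(ρt)_B) / ρ_m.
Σt_A = 39910 m; Σt_B = 14550 m; Σ(ρt)_A = 106160.6; Σ(ρt)_B = 30690.54 (in m·g cm⁻³).
e = (39910 − 14550) − (106160.6 − 30690.54) / 3.38 = 3030 m.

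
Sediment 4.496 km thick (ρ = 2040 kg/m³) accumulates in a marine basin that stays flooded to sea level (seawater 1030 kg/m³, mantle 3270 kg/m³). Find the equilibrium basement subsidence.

Submarine loading: the sediment displaces seawater, and the subsidence is in turn flooded, so s (ρ_m − ρ_w) = t (ρ_sed − ρ_w).
s = 4.496 km × (2040 − 1030) / (3270 − 1030) = 2.03 km.

2.03 km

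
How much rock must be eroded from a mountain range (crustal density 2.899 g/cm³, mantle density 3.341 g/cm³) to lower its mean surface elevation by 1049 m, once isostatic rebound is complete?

7930 m

Net drop Δ = e − u = e − e ρ_c/ρ_m = e (ρ_m − ρ_c)/ρ_m.
e = Δ ρ_m/(ρ_m − ρ_c) = 1049 m × 3.341/0.442 = 7930 m.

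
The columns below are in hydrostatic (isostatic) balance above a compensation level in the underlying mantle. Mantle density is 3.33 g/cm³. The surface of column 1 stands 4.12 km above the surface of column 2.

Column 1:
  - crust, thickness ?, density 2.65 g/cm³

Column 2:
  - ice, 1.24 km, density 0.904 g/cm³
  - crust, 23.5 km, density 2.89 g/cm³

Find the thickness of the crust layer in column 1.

Take the compensation level at the base of the deeper column (depth z_c below the surface of column 1) and equate Σ ρ_i t_i down to z_c; mantle fills any gap and the z_c terms cancel.
Column 1: x×2.65 + (z_c − 0 − x)×3.33
Column 2: 4.12×0 + 1.24×0.904 + 23.5×2.89 + (z_c − 4.12 − 24.74)×3.33
The z_c×3.33 term appears on both sides and cancels. Collect the known terms of each column as K = Σ(ρt)_known − 3.33 × (depth of known layers): K_1 = 0 − 3.33×0 = 0; K_2 = 69.03596 − 3.33×(4.12 + 24.74) = −27.06784.
Balance: K_1 − x×(3.33 − 2.65) = K_2, so x = (K_1 − K_2)/(3.33 − 2.65) = 27.0678/0.68 = 39.8 km.

39.8 km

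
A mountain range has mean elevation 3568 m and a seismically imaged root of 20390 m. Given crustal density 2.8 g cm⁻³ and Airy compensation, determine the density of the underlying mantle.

3.29 g cm⁻³

Airy balance: ρ_c h = (ρ_m − ρ_c) r → ρ_m = ρ_c (1 + h/r).
ρ_m = 2.8 × (1 + 3568 m/20390 m) = 3.29 g cm⁻³.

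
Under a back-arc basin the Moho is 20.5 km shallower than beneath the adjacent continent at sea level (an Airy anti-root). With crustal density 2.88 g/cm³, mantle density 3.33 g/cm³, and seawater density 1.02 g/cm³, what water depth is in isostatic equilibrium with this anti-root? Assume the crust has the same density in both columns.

4.96 km

Replacing a thickness d of crust by seawater at the top must be balanced by replacing crust with mantle at the base: d (ρ_c − ρ_w) = a (ρ_m − ρ_c).
d = a (ρ_m − ρ_c)/(ρ_c − ρ_w) = 20.5 km × 0.45/1.86 = 4.96 km.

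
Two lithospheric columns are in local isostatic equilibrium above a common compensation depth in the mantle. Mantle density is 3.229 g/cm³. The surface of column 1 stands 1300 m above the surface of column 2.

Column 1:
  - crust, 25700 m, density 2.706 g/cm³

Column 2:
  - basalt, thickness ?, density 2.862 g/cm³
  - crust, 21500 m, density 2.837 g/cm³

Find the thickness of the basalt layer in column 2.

2220 m

Take the compensation level at the base of the deeper column (depth z_c below the surface of column 1) and equate Σ ρ_i t_i down to z_c; mantle fills any gap and the z_c terms cancel.
Column 1: 25700×2.706 + (z_c − 25700)×3.229
Column 2: 1300×0 + x×2.862 + 21500×2.837 + (z_c − 1300 − 21500 − x)×3.229
The z_c×3.229 term appears on both sides and cancels. Collect the known terms of each column as K = Σ(ρt)_known − 3.229 × (depth of known layers): K_1 = 69544.2 − 3.229×25700 = −13441.1; K_2 = 60995.5 − 3.229×(1300 + 21500) = −12625.7.
Balance: K_1 = K_2 − x×(3.229 − 2.862), so x = (K_2 − K_1)/(3.229 − 2.862) = 815.4/0.367 = 2220 m.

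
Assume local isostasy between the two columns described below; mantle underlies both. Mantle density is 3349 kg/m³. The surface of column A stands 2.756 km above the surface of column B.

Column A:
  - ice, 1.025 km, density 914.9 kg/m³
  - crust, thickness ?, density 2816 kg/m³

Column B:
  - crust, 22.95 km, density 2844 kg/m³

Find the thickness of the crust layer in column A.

34.4 km

Take the compensation level at the base of the deeper column (depth z_c below the surface of column A) and equate Σ ρ_i t_i down to z_c; mantle fills any gap and the z_c terms cancel.
Column A: 1.025×914.9 + x×2816 + (z_c − 1.025 − x)×3349
Column B: 2.756×0 + 22.95×2844 + (z_c − 2.756 − 22.95)×3349
The z_c×3349 term appears on both sides and cancels. Collect the known terms of each column as K = Σ(ρt)_known − 3349 × (depth of known layers): K_A = 937.7725 − 3349×1.025 = −2494.9525; K_B = 65269.8 − 3349×(2.756 + 22.95) = −20819.594.
Balance: K_A − x×(3349 − 2816) = K_B, so x = (K_A − K_B)/(3349 − 2816) = 18324.6/533 = 34.4 km.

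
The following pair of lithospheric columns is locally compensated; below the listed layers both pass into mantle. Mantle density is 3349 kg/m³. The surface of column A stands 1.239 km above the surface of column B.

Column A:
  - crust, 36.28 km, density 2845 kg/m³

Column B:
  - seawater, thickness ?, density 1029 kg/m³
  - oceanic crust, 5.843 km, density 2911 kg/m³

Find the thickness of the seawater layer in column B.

Take the compensation level at the base of the deeper column (depth z_c below the surface of column A) and equate Σ ρ_i t_i down to z_c; mantle fills any gap and the z_c terms cancel.
Column A: 36.28×2845 + (z_c − 36.28)×3349
Column B: 1.239×0 + x×1029 + 5.843×2911 + (z_c − 1.239 − 5.843 − x)×3349
The z_c×3349 term appears on both sides and cancels. Collect the known terms of each column as K = Σ(ρt)_known − 3349 × (depth of known layers): K_A = 103216.6 − 3349×36.28 = −18285.12; K_B = 17008.973 − 3349×(1.239 + 5.843) = −6708.645.
Balance: K_A = K_B − x×(3349 − 1029), so x = (K_B − K_A)/(3349 − 1029) = 11576.5/2320 = 4.99 km.

4.99 km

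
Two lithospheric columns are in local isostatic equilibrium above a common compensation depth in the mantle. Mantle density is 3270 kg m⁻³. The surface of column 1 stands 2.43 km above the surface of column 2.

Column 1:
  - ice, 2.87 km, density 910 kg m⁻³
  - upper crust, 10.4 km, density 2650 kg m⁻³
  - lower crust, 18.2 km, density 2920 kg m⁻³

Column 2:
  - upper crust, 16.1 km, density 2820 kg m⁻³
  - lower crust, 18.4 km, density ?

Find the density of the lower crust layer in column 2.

3030 kg m⁻³

Take the compensation level at the base of the deeper column (depth z_c below the surface of column 1) and equate Σ ρ_i t_i down to z_c; mantle fills any gap and the z_c terms cancel.
Column 1: 2.87×910 + 10.4×2650 + 18.2×2920 + (z_c − 31.47)×3270
Column 2: 2.43×0 + 16.1×2820 + 18.4×ρ + (z_c − 2.43 − 34.5)×3270
The z_c×3270 term appears on both sides and cancels. Collect the known terms of each column as K = Σ(ρt)_known − 3270 × (depth of known layers): K_1 = 83315.7 − 3270×31.47 = −19591.2; K_2 = 45402 − 3270×(2.43 + 34.5) = −75359.1.
Balance: K_1 = K_2 + 18.4×ρ, so ρ = (K_1 − K_2)/18.4 = 55767.9/18.4 = 3030 kg m⁻³.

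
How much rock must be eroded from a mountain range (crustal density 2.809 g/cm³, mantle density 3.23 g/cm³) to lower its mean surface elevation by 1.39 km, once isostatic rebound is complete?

10.7 km

Net drop Δ = e − u = e − e ρ_c/ρ_m = e (ρ_m − ρ_c)/ρ_m.
e = Δ ρ_m/(ρ_m − ρ_c) = 1.39 km × 3.23/0.421 = 10.7 km.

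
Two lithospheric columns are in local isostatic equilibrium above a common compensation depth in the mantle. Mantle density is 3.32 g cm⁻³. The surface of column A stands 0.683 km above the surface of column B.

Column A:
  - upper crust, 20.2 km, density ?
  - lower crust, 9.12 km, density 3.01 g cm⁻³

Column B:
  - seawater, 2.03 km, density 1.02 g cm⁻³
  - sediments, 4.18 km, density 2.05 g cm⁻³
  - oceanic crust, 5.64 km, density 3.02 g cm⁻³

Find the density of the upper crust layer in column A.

2.77 g cm⁻³

Take the compensation level at the base of the deeper column (depth z_c below the surface of column A) and equate Σ ρ_i t_i down to z_c; mantle fills any gap and the z_c terms cancel.
Column A: 20.2×ρ + 9.12×3.01 + (z_c − 29.32)×3.32
Column B: 0.683×0 + 2.03×1.02 + 4.18×2.05 + 5.64×3.02 + (z_c − 0.683 − 11.85)×3.32
The z_c×3.32 term appears on both sides and cancels. Collect the known terms of each column as K = Σ(ρt)_known − 3.32 × (depth of known layers): K_A = 27.4512 − 3.32×29.32 = −69.8912; K_B = 27.6724 − 3.32×(0.683 + 11.85) = −13.93716.
Balance: K_A + 20.2×ρ = K_B, so ρ = (K_B − K_A)/20.2 = 55.954/20.2 = 2.77 g cm⁻³.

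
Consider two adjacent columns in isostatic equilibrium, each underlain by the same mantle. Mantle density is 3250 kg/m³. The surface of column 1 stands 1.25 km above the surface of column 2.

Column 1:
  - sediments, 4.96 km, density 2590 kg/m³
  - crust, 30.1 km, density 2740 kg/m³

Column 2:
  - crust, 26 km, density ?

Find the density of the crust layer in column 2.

2690 kg/m³

Take the compensation level at the base of the deeper column (depth z_c below the surface of column 1) and equate Σ ρ_i t_i down to z_c; mantle fills any gap and the z_c terms cancel.
Column 1: 4.96×2590 + 30.1×2740 + (z_c − 35.06)×3250
Column 2: 1.25×0 + 26×ρ + (z_c − 1.25 − 26)×3250
The z_c×3250 term appears on both sides and cancels. Collect the known terms of each column as K = Σ(ρt)_known − 3250 × (depth of known layers): K_1 = 95320.4 − 3250×35.06 = −18624.6; K_2 = 0 − 3250×(1.25 + 26) = −88562.5.
Balance: K_1 = K_2 + 26×ρ, so ρ = (K_1 − K_2)/26 = 69937.9/26 = 2690 kg/m³.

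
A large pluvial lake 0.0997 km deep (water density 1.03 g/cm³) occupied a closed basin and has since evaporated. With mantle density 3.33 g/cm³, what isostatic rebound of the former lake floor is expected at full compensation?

u = d ρ_w/ρ_m = 0.0997 km × 1.03/3.33 = 0.0308 km.

0.0308 km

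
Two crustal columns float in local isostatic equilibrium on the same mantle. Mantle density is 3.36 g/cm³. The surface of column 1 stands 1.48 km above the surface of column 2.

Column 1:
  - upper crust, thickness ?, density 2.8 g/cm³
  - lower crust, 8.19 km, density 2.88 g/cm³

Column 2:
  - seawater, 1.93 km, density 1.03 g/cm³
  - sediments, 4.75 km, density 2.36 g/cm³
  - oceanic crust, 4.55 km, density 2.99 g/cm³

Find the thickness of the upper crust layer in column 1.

21.4 km

Take the compensation level at the base of the deeper column (depth z_c below the surface of column 1) and equate Σ ρ_i t_i down to z_c; mantle fills any gap and the z_c terms cancel.
Column 1: x×2.8 + 8.19×2.88 + (z_c − 8.19 − x)×3.36
Column 2: 1.48×0 + 1.93×1.03 + 4.75×2.36 + 4.55×2.99 + (z_c − 1.48 − 11.23)×3.36
The z_c×3.36 term appears on both sides and cancels. Collect the known terms of each column as K = Σ(ρt)_known − 3.36 × (depth of known layers): K_1 = 23.5872 − 3.36×8.19 = −3.9312; K_2 = 26.8024 − 3.36×(1.48 + 11.23) = −15.9032.
Balance: K_1 − x×(3.36 − 2.8) = K_2, so x = (K_1 − K_2)/(3.36 − 2.8) = 11.972/0.56 = 21.4 km.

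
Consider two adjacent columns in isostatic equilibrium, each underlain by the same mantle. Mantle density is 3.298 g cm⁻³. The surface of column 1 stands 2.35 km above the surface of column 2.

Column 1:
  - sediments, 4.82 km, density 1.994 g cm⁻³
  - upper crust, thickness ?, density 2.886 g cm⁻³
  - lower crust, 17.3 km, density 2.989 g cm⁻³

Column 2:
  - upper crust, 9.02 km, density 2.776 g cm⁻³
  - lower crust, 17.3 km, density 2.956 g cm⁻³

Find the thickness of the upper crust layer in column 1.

Take the compensation level at the base of the deeper column (depth z_c below the surface of column 1) and equate Σ ρ_i t_i down to z_c; mantle fills any gap and the z_c terms cancel.
Column 1: 4.82×1.994 + x×2.886 + 17.3×2.989 + (z_c − 22.12 − x)×3.298
Column 2: 2.35×0 + 9.02×2.776 + 17.3×2.956 + (z_c − 2.35 − 26.32)×3.298
The z_c×3.298 term appears on both sides and cancels. Collect the known terms of each column as K = Σ(ρt)_known − 3.298 × (depth of known layers): K_1 = 61.32078 − 3.298×22.12 = −11.63098; K_2 = 76.17832 − 3.298×(2.35 + 26.32) = −18.37534.
Balance: K_1 − x×(3.298 − 2.886) = K_2, so x = (K_1 − K_2)/(3.298 − 2.886) = 6.74436/0.412 = 16.4 km.

16.4 km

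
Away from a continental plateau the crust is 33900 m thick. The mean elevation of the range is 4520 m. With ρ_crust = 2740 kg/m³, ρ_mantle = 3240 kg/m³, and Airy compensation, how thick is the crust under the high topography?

Root depth r = h ρ_c / (ρ_m − ρ_c) = 4520 m × 2740 / 500 = 24770 m.
Total thickness = T + h + r = 33900 m + 4520 m + 24770 m = 63200 m.

63200 m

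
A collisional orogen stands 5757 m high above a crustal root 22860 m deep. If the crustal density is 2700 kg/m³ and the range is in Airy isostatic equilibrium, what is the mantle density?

3380 kg/m³

Airy balance: ρ_c h = (ρ_m − ρ_c) r → ρ_m = ρ_c (1 + h/r).
ρ_m = 2700 × (1 + 5757 m/22860 m) = 3380 kg/m³.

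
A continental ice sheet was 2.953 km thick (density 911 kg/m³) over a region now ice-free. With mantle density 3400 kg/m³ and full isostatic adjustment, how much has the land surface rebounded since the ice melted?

Removing the load lets mantle flow back in; uplift u satisfies ρ_ice t = ρ_m u.
u = t ρ_ice/ρ_m = 2.953 km × 911/3400 = 0.791 km.

0.791 km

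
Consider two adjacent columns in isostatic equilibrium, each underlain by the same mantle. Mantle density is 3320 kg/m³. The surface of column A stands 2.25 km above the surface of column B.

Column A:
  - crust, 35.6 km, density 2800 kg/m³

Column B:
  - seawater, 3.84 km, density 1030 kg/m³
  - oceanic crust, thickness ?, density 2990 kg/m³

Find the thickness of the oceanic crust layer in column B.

6.81 km

Take the compensation level at the base of the deeper column (depth z_c below the surface of column A) and equate Σ ρ_i t_i down to z_c; mantle fills any gap and the z_c terms cancel.
Column A: 35.6×2800 + (z_c − 35.6)×3320
Column B: 2.25×0 + 3.84×1030 + x×2990 + (z_c − 2.25 − 3.84 − x)×3320
The z_c×3320 term appears on both sides and cancels. Collect the known terms of each column as K = Σ(ρt)_known − 3320 × (depth of known layers): K_A = 99680 − 3320×35.6 = −18512; K_B = 3955.2 − 3320×(2.25 + 3.84) = −16263.6.
Balance: K_A = K_B − x×(3320 − 2990), so x = (K_B − K_A)/(3320 − 2990) = 2248.4/330 = 6.81 km.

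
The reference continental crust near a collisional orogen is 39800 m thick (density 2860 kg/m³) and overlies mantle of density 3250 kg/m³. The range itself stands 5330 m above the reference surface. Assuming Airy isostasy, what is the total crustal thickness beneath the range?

Root depth r = h ρ_c / (ρ_m − ρ_c) = 5330 m × 2860 / 390 = 39090 m.
Total thickness = T + h + r = 39800 m + 5330 m + 39090 m = 84200 m.

84200 m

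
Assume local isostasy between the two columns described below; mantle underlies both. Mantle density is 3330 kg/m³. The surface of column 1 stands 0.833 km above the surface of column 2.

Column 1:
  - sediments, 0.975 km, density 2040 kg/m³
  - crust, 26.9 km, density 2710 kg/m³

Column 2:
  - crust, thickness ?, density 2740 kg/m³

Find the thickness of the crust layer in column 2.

Take the compensation level at the base of the deeper column (depth z_c below the surface of column 1) and equate Σ ρ_i t_i down to z_c; mantle fills any gap and the z_c terms cancel.
Column 1: 0.975×2040 + 26.9×2710 + (z_c − 27.875)×3330
Column 2: 0.833×0 + x×2740 + (z_c − 0.833 − 0 − x)×3330
The z_c×3330 term appears on both sides and cancels. Collect the known terms of each column as K = Σ(ρt)_known − 3330 × (depth of known layers): K_1 = 74888 − 3330×27.875 = −17935.75; K_2 = 0 − 3330×(0.833 + 0) = −2773.89.
Balance: K_1 = K_2 − x×(3330 − 2740), so x = (K_2 − K_1)/(3330 − 2740) = 15161.9/590 = 25.7 km.

25.7 km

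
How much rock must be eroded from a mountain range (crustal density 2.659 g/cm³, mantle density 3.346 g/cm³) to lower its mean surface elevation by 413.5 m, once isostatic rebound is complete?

2010 m

Net drop Δ = e − u = e − e ρ_c/ρ_m = e (ρ_m − ρ_c)/ρ_m.
e = Δ ρ_m/(ρ_m − ρ_c) = 413.5 m × 3.346/0.687 = 2010 m.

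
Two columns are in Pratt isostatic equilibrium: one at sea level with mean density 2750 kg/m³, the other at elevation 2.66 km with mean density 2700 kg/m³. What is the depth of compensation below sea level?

144 km

ρ_ref D = ρ (D + h) → D (ρ_ref − ρ) = ρ h.
D = ρ h/(ρ_ref − ρ) = 2700 × 2.66 km/(2750 − 2700) = 144 km.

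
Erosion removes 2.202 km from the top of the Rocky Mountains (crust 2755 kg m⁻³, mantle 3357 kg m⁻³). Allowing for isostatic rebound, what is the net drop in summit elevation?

0.395 km

Rebound u = e ρ_c/ρ_m = 2.202 km × 2755/3357 = 1.807 km.
Net surface drop = e − u = 2.202 km − 1.807 km = e (ρ_m − ρ_c)/ρ_m = 0.395 km.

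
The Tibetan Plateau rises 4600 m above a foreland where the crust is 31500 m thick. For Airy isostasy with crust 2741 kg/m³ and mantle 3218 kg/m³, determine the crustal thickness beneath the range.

62500 m

Root depth r = h ρ_c / (ρ_m − ρ_c) = 4600 m × 2741 / 477 = 26430 m.
Total thickness = T + h + r = 31500 m + 4600 m + 26430 m = 62500 m.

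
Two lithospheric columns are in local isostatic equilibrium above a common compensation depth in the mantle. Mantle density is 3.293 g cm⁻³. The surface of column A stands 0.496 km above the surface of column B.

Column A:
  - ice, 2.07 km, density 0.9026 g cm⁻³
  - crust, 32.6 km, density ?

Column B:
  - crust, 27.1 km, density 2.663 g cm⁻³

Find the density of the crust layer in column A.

2.87 g cm⁻³

Take the compensation level at the base of the deeper column (depth z_c below the surface of column A) and equate Σ ρ_i t_i down to z_c; mantle fills any gap and the z_c terms cancel.
Column A: 2.07×0.9026 + 32.6×ρ + (z_c − 34.67)×3.293
Column B: 0.496×0 + 27.1×2.663 + (z_c − 0.496 − 27.1)×3.293
The z_c×3.293 term appears on both sides and cancels. Collect the known terms of each column as K = Σ(ρt)_known − 3.293 × (depth of known layers): K_A = 1.868382 − 3.293×34.67 = −112.299928; K_B = 72.1673 − 3.293×(0.496 + 27.1) = −18.706328.
Balance: K_A + 32.6×ρ = K_B, so ρ = (K_B − K_A)/32.6 = 93.5936/32.6 = 2.87 g cm⁻³.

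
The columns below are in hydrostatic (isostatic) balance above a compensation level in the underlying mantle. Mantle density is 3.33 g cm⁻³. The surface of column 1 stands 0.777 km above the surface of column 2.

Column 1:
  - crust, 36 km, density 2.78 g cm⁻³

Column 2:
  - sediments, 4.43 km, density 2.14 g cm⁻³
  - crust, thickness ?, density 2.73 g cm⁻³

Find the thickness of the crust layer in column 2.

19.9 km

Take the compensation level at the base of the deeper column (depth z_c below the surface of column 1) and equate Σ ρ_i t_i down to z_c; mantle fills any gap and the z_c terms cancel.
Column 1: 36×2.78 + (z_c − 36)×3.33
Column 2: 0.777×0 + 4.43×2.14 + x×2.73 + (z_c − 0.777 − 4.43 − x)×3.33
The z_c×3.33 term appears on both sides and cancels. Collect the known terms of each column as K = Σ(ρt)_known − 3.33 × (depth of known layers): K_1 = 100.08 − 3.33×36 = −19.8; K_2 = 9.4802 − 3.33×(0.777 + 4.43) = −7.85911.
Balance: K_1 = K_2 − x×(3.33 − 2.73), so x = (K_2 − K_1)/(3.33 − 2.73) = 11.9409/0.6 = 19.9 km.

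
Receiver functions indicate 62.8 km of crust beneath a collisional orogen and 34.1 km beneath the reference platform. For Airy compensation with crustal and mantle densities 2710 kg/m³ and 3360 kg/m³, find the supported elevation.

Excess crust Δ = 62.8 km − 34.1 km = 28.7 km, split between elevation h and root r with h + r = Δ.
Airy balance ρ_c h = (ρ_m − ρ_c) r gives r = h ρ_c/(ρ_m − ρ_c), so h (1 + ρ_c/(ρ_m − ρ_c)) = Δ, i.e. h = Δ (ρ_m − ρ_c)/ρ_m.
h = 28.7 km × 650/3360 = 5.55 km.

5.55 km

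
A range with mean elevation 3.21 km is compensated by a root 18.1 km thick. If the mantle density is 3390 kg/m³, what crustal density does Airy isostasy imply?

2880 kg/m³

ρ_c h = (ρ_m − ρ_c) r → ρ_c (h + r) = ρ_m r → ρ_c = ρ_m r / (h + r).
ρ_c = 3390 × 18.1 km / (3.21 km + 18.1 km) = 2880 kg/m³.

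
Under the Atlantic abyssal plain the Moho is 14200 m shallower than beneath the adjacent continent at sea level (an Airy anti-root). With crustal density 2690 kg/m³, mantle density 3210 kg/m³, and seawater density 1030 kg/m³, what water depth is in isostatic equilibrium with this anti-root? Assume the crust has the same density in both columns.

4450 m

Replacing a thickness d of crust by seawater at the top must be balanced by replacing crust with mantle at the base: d (ρ_c − ρ_w) = a (ρ_m − ρ_c).
d = a (ρ_m − ρ_c)/(ρ_c − ρ_w) = 14200 m × 520/1660 = 4450 m.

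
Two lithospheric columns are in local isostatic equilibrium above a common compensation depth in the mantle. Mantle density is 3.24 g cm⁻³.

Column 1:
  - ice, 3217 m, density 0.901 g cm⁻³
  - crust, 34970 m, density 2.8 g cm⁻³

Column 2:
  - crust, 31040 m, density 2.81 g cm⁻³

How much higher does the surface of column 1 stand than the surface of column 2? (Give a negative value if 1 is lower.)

2950 m

For any compensation level in the mantle, the mantle terms cancel and isostasy reduces to e = (Σt_1 − Σt_2) − (Σ(ρt)_1 − Σ(ρt)_2) / ρ_m.
Σt_1 = 38187 m; Σt_2 = 31040 m; Σ(ρt)_1 = 100814.517; Σ(ρt)_2 = 87222.4 (in m·g cm⁻³).
e = (38187 − 31040) − (100814.517 − 87222.4) / 3.24 = 2950 m.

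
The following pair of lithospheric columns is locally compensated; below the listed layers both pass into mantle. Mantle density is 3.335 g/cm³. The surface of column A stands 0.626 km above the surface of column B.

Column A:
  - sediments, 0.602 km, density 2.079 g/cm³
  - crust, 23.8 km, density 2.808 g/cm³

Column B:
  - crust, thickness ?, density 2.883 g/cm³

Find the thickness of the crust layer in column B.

Take the compensation level at the base of the deeper column (depth z_c below the surface of column A) and equate Σ ρ_i t_i down to z_c; mantle fills any gap and the z_c terms cancel.
Column A: 0.602×2.079 + 23.8×2.808 + (z_c − 24.402)×3.335
Column B: 0.626×0 + x×2.883 + (z_c − 0.626 − 0 − x)×3.335
The z_c×3.335 term appears on both sides and cancels. Collect the known terms of each column as K = Σ(ρt)_known − 3.335 × (depth of known layers): K_A = 68.081958 − 3.335×24.402 = −13.298712; K_B = 0 − 3.335×(0.626 + 0) = −2.08771.
Balance: K_A = K_B − x×(3.335 − 2.883), so x = (K_B − K_A)/(3.335 − 2.883) = 11.211/0.452 = 24.8 km.

24.8 km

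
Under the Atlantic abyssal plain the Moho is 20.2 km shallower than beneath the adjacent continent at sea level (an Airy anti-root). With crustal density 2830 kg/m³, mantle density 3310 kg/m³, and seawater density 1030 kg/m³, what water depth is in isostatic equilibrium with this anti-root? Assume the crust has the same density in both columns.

5.39 km

Replacing a thickness d of crust by seawater at the top must be balanced by replacing crust with mantle at the base: d (ρ_c − ρ_w) = a (ρ_m − ρ_c).
d = a (ρ_m − ρ_c)/(ρ_c − ρ_w) = 20.2 km × 480/1800 = 5.39 km.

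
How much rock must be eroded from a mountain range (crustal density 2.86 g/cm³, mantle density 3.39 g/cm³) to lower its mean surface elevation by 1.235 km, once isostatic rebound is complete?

Net drop Δ = e − u = e − e ρ_c/ρ_m = e (ρ_m − ρ_c)/ρ_m.
e = Δ ρ_m/(ρ_m − ρ_c) = 1.235 km × 3.39/0.53 = 7.9 km.

7.9 km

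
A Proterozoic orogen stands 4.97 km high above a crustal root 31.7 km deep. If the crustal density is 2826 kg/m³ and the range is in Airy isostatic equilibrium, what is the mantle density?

3270 kg/m³

Airy balance: ρ_c h = (ρ_m − ρ_c) r → ρ_m = ρ_c (1 + h/r).
ρ_m = 2826 × (1 + 4.97 km/31.7 km) = 3270 kg/m³.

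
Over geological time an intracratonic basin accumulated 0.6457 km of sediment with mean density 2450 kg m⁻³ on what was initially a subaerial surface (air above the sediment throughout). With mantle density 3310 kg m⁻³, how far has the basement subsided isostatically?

Subaerial load: s = t ρ_sed / ρ_m = 0.6457 km × 2450/3310 = 0.478 km.

0.478 km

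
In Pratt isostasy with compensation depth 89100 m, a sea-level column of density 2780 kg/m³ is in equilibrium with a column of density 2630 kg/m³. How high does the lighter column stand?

5080 m

ρ_ref D = ρ (D + h) → h = D (ρ_ref − ρ)/ρ.
h = 89100 m × (2780 − 2630)/2630 = 5080 m.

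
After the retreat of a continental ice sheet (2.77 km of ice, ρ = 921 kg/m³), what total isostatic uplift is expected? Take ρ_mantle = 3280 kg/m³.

0.778 km

Removing the load lets mantle flow back in; uplift u satisfies ρ_ice t = ρ_m u.
u = t ρ_ice/ρ_m = 2.77 km × 921/3280 = 0.778 km.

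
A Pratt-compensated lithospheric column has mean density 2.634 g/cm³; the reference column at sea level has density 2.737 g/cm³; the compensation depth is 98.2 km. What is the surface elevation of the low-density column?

ρ_ref D = ρ (D + h) → h = D (ρ_ref − ρ)/ρ.
h = 98.2 km × (2.737 − 2.634)/2.634 = 3.84 km.

3.84 km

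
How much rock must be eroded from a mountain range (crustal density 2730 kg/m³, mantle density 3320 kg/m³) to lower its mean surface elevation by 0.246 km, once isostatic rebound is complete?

1.38 km

Net drop Δ = e − u = e − e ρ_c/ρ_m = e (ρ_m − ρ_c)/ρ_m.
e = Δ ρ_m/(ρ_m − ρ_c) = 0.246 km × 3320/590 = 1.38 km.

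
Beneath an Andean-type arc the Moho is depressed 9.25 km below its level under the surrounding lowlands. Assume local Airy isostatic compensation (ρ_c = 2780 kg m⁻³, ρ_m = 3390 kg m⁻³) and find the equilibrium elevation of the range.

2.03 km

Isostatic balance requires: ρ_c h = (ρ_m − ρ_c) r.
h = r (ρ_m − ρ_c) / ρ_c = 9.25 km × (3390 − 2780) / 2780 = 2.03 km.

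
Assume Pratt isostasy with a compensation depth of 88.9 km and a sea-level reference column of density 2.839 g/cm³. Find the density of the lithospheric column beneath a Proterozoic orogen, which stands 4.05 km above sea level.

2.72 g/cm³

Pratt balance: ρ_ref D = ρ (D + h).
ρ = ρ_ref D/(D + h) = 2.839 × 88.9 km/(88.9 km + 4.05 km) = 2.72 g/cm³.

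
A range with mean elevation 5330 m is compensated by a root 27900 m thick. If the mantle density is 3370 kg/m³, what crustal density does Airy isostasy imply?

ρ_c h = (ρ_m − ρ_c) r → ρ_c (h + r) = ρ_m r → ρ_c = ρ_m r / (h + r).
ρ_c = 3370 × 27900 m / (5330 m + 27900 m) = 2830 kg/m³.

2830 kg/m³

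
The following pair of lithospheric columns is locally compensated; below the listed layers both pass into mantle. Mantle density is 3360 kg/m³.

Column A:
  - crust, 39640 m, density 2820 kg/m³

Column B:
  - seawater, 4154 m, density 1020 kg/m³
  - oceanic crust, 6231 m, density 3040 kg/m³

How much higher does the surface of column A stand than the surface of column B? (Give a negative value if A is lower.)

For any compensation level in the mantle, the mantle terms cancel and isostasy reduces to e = (Σt_A − Σt_B) − (Σ(ρt)_A − Σ(ρt)_B) / ρ_m.
Σt_A = 39640 m; Σt_B = 10385 m; Σ(ρt)_A = 111784800; Σ(ρt)_B = 23179320 (in m·kg/m³).
e = (39640 − 10385) − (111784800 − 23179320) / 3360 = 2880 m.

2880 m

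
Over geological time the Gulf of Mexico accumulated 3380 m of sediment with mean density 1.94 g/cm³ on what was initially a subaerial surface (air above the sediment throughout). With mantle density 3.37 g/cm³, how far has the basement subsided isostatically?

1950 m

Subaerial load: s = t ρ_sed / ρ_m = 3380 m × 1.94/3.37 = 1950 m.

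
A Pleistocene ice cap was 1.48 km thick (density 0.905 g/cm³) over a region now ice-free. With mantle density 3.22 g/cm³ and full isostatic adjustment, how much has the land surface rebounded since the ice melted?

Removing the load lets mantle flow back in; uplift u satisfies ρ_ice t = ρ_m u.
u = t ρ_ice/ρ_m = 1.48 km × 0.905/3.22 = 0.416 km.

0.416 km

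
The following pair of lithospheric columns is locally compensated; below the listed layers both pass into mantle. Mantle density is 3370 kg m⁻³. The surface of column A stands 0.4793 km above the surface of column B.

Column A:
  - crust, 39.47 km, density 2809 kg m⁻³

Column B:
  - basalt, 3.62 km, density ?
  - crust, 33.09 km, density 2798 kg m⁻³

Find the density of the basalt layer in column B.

Take the compensation level at the base of the deeper column (depth z_c below the surface of column A) and equate Σ ρ_i t_i down to z_c; mantle fills any gap and the z_c terms cancel.
Column A: 39.47×2809 + (z_c − 39.47)×3370
Column B: 0.4793×0 + 3.62×ρ + 33.09×2798 + (z_c − 0.4793 − 36.71)×3370
The z_c×3370 term appears on both sides and cancels. Collect the known terms of each column as K = Σ(ρt)_known − 3370 × (depth of known layers): K_A = 110871.23 − 3370×39.47 = −22142.67; K_B = 92585.82 − 3370×(0.4793 + 36.71) = −32742.121.
Balance: K_A = K_B + 3.62×ρ, so ρ = (K_A − K_B)/3.62 = 10599.5/3.62 = 2930 kg m⁻³.

2930 kg m⁻³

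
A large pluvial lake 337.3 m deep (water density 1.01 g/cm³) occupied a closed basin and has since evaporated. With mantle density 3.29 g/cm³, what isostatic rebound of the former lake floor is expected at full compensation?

u = d ρ_w/ρ_m = 337.3 m × 1.01/3.29 = 104 m.

104 m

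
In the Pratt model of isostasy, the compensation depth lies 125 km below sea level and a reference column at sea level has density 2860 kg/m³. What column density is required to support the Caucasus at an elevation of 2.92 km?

2790 kg/m³

Pratt balance: ρ_ref D = ρ (D + h).
ρ = ρ_ref D/(D + h) = 2860 × 125 km/(125 km + 2.92 km) = 2790 kg/m³.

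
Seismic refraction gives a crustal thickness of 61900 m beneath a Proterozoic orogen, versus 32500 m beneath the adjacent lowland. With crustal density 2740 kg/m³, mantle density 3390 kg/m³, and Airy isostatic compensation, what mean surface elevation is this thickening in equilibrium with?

Excess crust Δ = 61900 m − 32500 m = 29400 m, split between elevation h and root r with h + r = Δ.
Airy balance ρ_c h = (ρ_m − ρ_c) r gives r = h ρ_c/(ρ_m − ρ_c), so h (1 + ρ_c/(ρ_m − ρ_c)) = Δ, i.e. h = Δ (ρ_m − ρ_c)/ρ_m.
h = 29400 m × 650/3390 = 5640 m.

5640 m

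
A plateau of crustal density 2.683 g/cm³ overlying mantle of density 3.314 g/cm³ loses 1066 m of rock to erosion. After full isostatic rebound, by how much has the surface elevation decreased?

Rebound u = e ρ_c/ρ_m = 1066 m × 2.683/3.314 = 863 m.
Net surface drop = e − u = 1066 m − 863 m = e (ρ_m − ρ_c)/ρ_m = 203 m.

203 m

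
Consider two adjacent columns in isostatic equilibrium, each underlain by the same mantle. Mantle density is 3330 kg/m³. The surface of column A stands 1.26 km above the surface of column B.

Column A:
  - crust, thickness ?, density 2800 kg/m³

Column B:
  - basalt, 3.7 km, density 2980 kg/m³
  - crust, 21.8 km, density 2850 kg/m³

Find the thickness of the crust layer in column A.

Take the compensation level at the base of the deeper column (depth z_c below the surface of column A) and equate Σ ρ_i t_i down to z_c; mantle fills any gap and the z_c terms cancel.
Column A: x×2800 + (z_c − 0 − x)×3330
Column B: 1.26×0 + 3.7×2980 + 21.8×2850 + (z_c − 1.26 − 25.5)×3330
The z_c×3330 term appears on both sides and cancels. Collect the known terms of each column as K = Σ(ρt)_known − 3330 × (depth of known layers): K_A = 0 − 3330×0 = 0; K_B = 73156 − 3330×(1.26 + 25.5) = −15954.8.
Balance: K_A − x×(3330 − 2800) = K_B, so x = (K_A − K_B)/(3330 − 2800) = 15954.8/530 = 30.1 km.

30.1 km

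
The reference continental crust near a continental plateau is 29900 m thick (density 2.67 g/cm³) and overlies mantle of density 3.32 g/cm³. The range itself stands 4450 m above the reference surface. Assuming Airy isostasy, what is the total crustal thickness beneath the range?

52600 m

Root depth r = h ρ_c / (ρ_m − ρ_c) = 4450 m × 2.67 / 0.65 = 18280 m.
Total thickness = T + h + r = 29900 m + 4450 m + 18280 m = 52600 m.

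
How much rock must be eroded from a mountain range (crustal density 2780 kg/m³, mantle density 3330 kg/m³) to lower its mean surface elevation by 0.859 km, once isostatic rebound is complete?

Net drop Δ = e − u = e − e ρ_c/ρ_m = e (ρ_m − ρ_c)/ρ_m.
e = Δ ρ_m/(ρ_m − ρ_c) = 0.859 km × 3330/550 = 5.2 km.

5.2 km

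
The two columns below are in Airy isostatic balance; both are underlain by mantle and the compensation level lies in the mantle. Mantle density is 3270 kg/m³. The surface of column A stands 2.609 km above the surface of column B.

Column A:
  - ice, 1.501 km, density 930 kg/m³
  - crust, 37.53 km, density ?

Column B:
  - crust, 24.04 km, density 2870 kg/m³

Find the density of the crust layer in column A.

Take the compensation level at the base of the deeper column (depth z_c below the surface of column A) and equate Σ ρ_i t_i down to z_c; mantle fills any gap and the z_c terms cancel.
Column A: 1.501×930 + 37.53×ρ + (z_c − 39.031)×3270
Column B: 2.609×0 + 24.04×2870 + (z_c − 2.609 − 24.04)×3270
The z_c×3270 term appears on both sides and cancels. Collect the known terms of each column as K = Σ(ρt)_known − 3270 × (depth of known layers): K_A = 1395.93 − 3270×39.031 = −126235.44; K_B = 68994.8 − 3270×(2.609 + 24.04) = −18147.43.
Balance: K_A + 37.53×ρ = K_B, so ρ = (K_B − K_A)/37.53 = 108088/37.53 = 2880 kg/m³.

2880 kg/m³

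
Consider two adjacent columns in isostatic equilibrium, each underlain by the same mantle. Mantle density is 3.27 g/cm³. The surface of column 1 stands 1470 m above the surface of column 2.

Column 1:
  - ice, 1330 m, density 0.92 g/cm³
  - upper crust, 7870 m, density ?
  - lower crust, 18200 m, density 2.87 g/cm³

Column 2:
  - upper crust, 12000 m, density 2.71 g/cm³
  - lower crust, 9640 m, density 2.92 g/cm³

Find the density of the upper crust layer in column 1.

Take the compensation level at the base of the deeper column (depth z_c below the surface of column 1) and equate Σ ρ_i t_i down to z_c; mantle fills any gap and the z_c terms cancel.
Column 1: 1330×0.92 + 7870×ρ + 18200×2.87 + (z_c − 27400)×3.27
Column 2: 1470×0 + 12000×2.71 + 9640×2.92 + (z_c − 1470 − 21640)×3.27
The z_c×3.27 term appears on both sides and cancels. Collect the known terms of each column as K = Σ(ρt)_known − 3.27 × (depth of known layers): K_1 = 53457.6 − 3.27×27400 = −36140.4; K_2 = 60668.8 − 3.27×(1470 + 21640) = −14900.9.
Balance: K_1 + 7870×ρ = K_2, so ρ = (K_2 − K_1)/7870 = 21239.5/7870 = 2.7 g/cm³.

2.7 g/cm³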